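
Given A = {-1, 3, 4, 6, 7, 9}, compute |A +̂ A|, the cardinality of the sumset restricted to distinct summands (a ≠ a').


Restricted sumset: A +̂ A = {a + a' : a ∈ A, a' ∈ A, a ≠ a'}.
Equivalently, take A + A and drop any sum 2a that is achievable ONLY as a + a for a ∈ A (i.e. sums representable only with equal summands).
Enumerate pairs (a, a') with a < a' (symmetric, so each unordered pair gives one sum; this covers all a ≠ a'):
  -1 + 3 = 2
  -1 + 4 = 3
  -1 + 6 = 5
  -1 + 7 = 6
  -1 + 9 = 8
  3 + 4 = 7
  3 + 6 = 9
  3 + 7 = 10
  3 + 9 = 12
  4 + 6 = 10
  4 + 7 = 11
  4 + 9 = 13
  6 + 7 = 13
  6 + 9 = 15
  7 + 9 = 16
Collected distinct sums: {2, 3, 5, 6, 7, 8, 9, 10, 11, 12, 13, 15, 16}
|A +̂ A| = 13
(Reference bound: |A +̂ A| ≥ 2|A| - 3 for |A| ≥ 2, with |A| = 6 giving ≥ 9.)

|A +̂ A| = 13


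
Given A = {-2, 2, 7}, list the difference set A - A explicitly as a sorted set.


A - A = {a - a' : a, a' ∈ A}.
Compute a - a' for each ordered pair (a, a'):
a = -2: -2--2=0, -2-2=-4, -2-7=-9
a = 2: 2--2=4, 2-2=0, 2-7=-5
a = 7: 7--2=9, 7-2=5, 7-7=0
Collecting distinct values (and noting 0 appears from a-a):
A - A = {-9, -5, -4, 0, 4, 5, 9}
|A - A| = 7

A - A = {-9, -5, -4, 0, 4, 5, 9}


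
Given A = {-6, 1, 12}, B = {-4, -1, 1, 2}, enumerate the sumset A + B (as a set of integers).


A + B = {a + b : a ∈ A, b ∈ B}.
Enumerate all |A|·|B| = 3·4 = 12 pairs (a, b) and collect distinct sums.
a = -6: -6+-4=-10, -6+-1=-7, -6+1=-5, -6+2=-4
a = 1: 1+-4=-3, 1+-1=0, 1+1=2, 1+2=3
a = 12: 12+-4=8, 12+-1=11, 12+1=13, 12+2=14
Collecting distinct sums: A + B = {-10, -7, -5, -4, -3, 0, 2, 3, 8, 11, 13, 14}
|A + B| = 12

A + B = {-10, -7, -5, -4, -3, 0, 2, 3, 8, 11, 13, 14}


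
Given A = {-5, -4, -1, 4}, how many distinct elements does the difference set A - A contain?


A - A = {a - a' : a, a' ∈ A}; |A| = 4.
Bounds: 2|A|-1 ≤ |A - A| ≤ |A|² - |A| + 1, i.e. 7 ≤ |A - A| ≤ 13.
Note: 0 ∈ A - A always (from a - a). The set is symmetric: if d ∈ A - A then -d ∈ A - A.
Enumerate nonzero differences d = a - a' with a > a' (then include -d):
Positive differences: {1, 3, 4, 5, 8, 9}
Full difference set: {0} ∪ (positive diffs) ∪ (negative diffs).
|A - A| = 1 + 2·6 = 13 (matches direct enumeration: 13).

|A - A| = 13


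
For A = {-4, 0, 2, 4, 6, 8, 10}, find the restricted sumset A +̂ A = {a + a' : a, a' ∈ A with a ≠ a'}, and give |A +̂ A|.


Restricted sumset: A +̂ A = {a + a' : a ∈ A, a' ∈ A, a ≠ a'}.
Equivalently, take A + A and drop any sum 2a that is achievable ONLY as a + a for a ∈ A (i.e. sums representable only with equal summands).
Enumerate pairs (a, a') with a < a' (symmetric, so each unordered pair gives one sum; this covers all a ≠ a'):
  -4 + 0 = -4
  -4 + 2 = -2
  -4 + 4 = 0
  -4 + 6 = 2
  -4 + 8 = 4
  -4 + 10 = 6
  0 + 2 = 2
  0 + 4 = 4
  0 + 6 = 6
  0 + 8 = 8
  0 + 10 = 10
  2 + 4 = 6
  2 + 6 = 8
  2 + 8 = 10
  2 + 10 = 12
  4 + 6 = 10
  4 + 8 = 12
  4 + 10 = 14
  6 + 8 = 14
  6 + 10 = 16
  8 + 10 = 18
Collected distinct sums: {-4, -2, 0, 2, 4, 6, 8, 10, 12, 14, 16, 18}
|A +̂ A| = 12
(Reference bound: |A +̂ A| ≥ 2|A| - 3 for |A| ≥ 2, with |A| = 7 giving ≥ 11.)

|A +̂ A| = 12


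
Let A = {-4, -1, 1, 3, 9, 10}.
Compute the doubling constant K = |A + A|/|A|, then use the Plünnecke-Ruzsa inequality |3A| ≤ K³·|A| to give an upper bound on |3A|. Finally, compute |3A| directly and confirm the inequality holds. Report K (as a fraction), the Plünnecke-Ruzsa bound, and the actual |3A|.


|A| = 6.
Step 1: Compute A + A by enumerating all 36 pairs.
A + A = {-8, -5, -3, -2, -1, 0, 2, 4, 5, 6, 8, 9, 10, 11, 12, 13, 18, 19, 20}, so |A + A| = 19.
Step 2: Doubling constant K = |A + A|/|A| = 19/6 = 19/6 ≈ 3.1667.
Step 3: Plünnecke-Ruzsa gives |3A| ≤ K³·|A| = (3.1667)³ · 6 ≈ 190.5278.
Step 4: Compute 3A = A + A + A directly by enumerating all triples (a,b,c) ∈ A³; |3A| = 37.
Step 5: Check 37 ≤ 190.5278? Yes ✓.

K = 19/6, Plünnecke-Ruzsa bound K³|A| ≈ 190.5278, |3A| = 37, inequality holds.


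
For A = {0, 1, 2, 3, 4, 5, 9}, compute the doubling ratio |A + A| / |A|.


|A| = 7.
Compute A + A by enumerating all 49 pairs.
A + A = {0, 1, 2, 3, 4, 5, 6, 7, 8, 9, 10, 11, 12, 13, 14, 18}, so |A + A| = 16.
K = |A + A| / |A| = 16/7 (already in lowest terms) ≈ 2.2857.
Reference: AP of size 7 gives K = 13/7 ≈ 1.8571; a fully generic set of size 7 gives K ≈ 4.0000.

|A| = 7, |A + A| = 16, K = 16/7.


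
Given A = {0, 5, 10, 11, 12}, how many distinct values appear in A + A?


A + A = {a + a' : a, a' ∈ A}; |A| = 5.
General bounds: 2|A| - 1 ≤ |A + A| ≤ |A|(|A|+1)/2, i.e. 9 ≤ |A + A| ≤ 15.
Lower bound 2|A|-1 is attained iff A is an arithmetic progression.
Enumerate sums a + a' for a ≤ a' (symmetric, so this suffices):
a = 0: 0+0=0, 0+5=5, 0+10=10, 0+11=11, 0+12=12
a = 5: 5+5=10, 5+10=15, 5+11=16, 5+12=17
a = 10: 10+10=20, 10+11=21, 10+12=22
a = 11: 11+11=22, 11+12=23
a = 12: 12+12=24
Distinct sums: {0, 5, 10, 11, 12, 15, 16, 17, 20, 21, 22, 23, 24}
|A + A| = 13

|A + A| = 13


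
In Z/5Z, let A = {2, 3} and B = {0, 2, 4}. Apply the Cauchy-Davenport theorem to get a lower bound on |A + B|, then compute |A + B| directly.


Cauchy-Davenport: |A + B| ≥ min(p, |A| + |B| - 1) for A, B nonempty in Z/pZ.
|A| = 2, |B| = 3, p = 5.
CD lower bound = min(5, 2 + 3 - 1) = min(5, 4) = 4.
Compute A + B mod 5 directly:
a = 2: 2+0=2, 2+2=4, 2+4=1
a = 3: 3+0=3, 3+2=0, 3+4=2
A + B = {0, 1, 2, 3, 4}, so |A + B| = 5.
Verify: 5 ≥ 4? Yes ✓.

CD lower bound = 4, actual |A + B| = 5.


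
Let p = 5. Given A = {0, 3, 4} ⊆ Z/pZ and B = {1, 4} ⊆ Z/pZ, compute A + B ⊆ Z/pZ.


Work in Z/5Z: reduce every sum a + b modulo 5.
Enumerate all 6 pairs:
a = 0: 0+1=1, 0+4=4
a = 3: 3+1=4, 3+4=2
a = 4: 4+1=0, 4+4=3
Distinct residues collected: {0, 1, 2, 3, 4}
|A + B| = 5 (out of 5 total residues).

A + B = {0, 1, 2, 3, 4}


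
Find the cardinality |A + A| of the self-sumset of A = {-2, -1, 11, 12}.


A + A = {a + a' : a, a' ∈ A}; |A| = 4.
General bounds: 2|A| - 1 ≤ |A + A| ≤ |A|(|A|+1)/2, i.e. 7 ≤ |A + A| ≤ 10.
Lower bound 2|A|-1 is attained iff A is an arithmetic progression.
Enumerate sums a + a' for a ≤ a' (symmetric, so this suffices):
a = -2: -2+-2=-4, -2+-1=-3, -2+11=9, -2+12=10
a = -1: -1+-1=-2, -1+11=10, -1+12=11
a = 11: 11+11=22, 11+12=23
a = 12: 12+12=24
Distinct sums: {-4, -3, -2, 9, 10, 11, 22, 23, 24}
|A + A| = 9

|A + A| = 9


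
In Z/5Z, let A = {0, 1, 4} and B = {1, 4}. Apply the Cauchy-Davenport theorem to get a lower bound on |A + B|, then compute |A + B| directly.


Cauchy-Davenport: |A + B| ≥ min(p, |A| + |B| - 1) for A, B nonempty in Z/pZ.
|A| = 3, |B| = 2, p = 5.
CD lower bound = min(5, 3 + 2 - 1) = min(5, 4) = 4.
Compute A + B mod 5 directly:
a = 0: 0+1=1, 0+4=4
a = 1: 1+1=2, 1+4=0
a = 4: 4+1=0, 4+4=3
A + B = {0, 1, 2, 3, 4}, so |A + B| = 5.
Verify: 5 ≥ 4? Yes ✓.

CD lower bound = 4, actual |A + B| = 5.


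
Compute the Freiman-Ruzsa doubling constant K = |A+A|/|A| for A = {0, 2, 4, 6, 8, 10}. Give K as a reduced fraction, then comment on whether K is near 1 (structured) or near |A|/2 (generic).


|A| = 6.
Compute A + A by enumerating all 36 pairs.
A + A = {0, 2, 4, 6, 8, 10, 12, 14, 16, 18, 20}, so |A + A| = 11.
K = |A + A| / |A| = 11/6 (already in lowest terms) ≈ 1.8333.
Reference: AP of size 6 gives K = 11/6 ≈ 1.8333; a fully generic set of size 6 gives K ≈ 3.5000.

|A| = 6, |A + A| = 11, K = 11/6.


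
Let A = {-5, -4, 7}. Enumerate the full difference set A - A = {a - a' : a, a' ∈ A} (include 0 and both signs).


A - A = {a - a' : a, a' ∈ A}.
Compute a - a' for each ordered pair (a, a'):
a = -5: -5--5=0, -5--4=-1, -5-7=-12
a = -4: -4--5=1, -4--4=0, -4-7=-11
a = 7: 7--5=12, 7--4=11, 7-7=0
Collecting distinct values (and noting 0 appears from a-a):
A - A = {-12, -11, -1, 0, 1, 11, 12}
|A - A| = 7

A - A = {-12, -11, -1, 0, 1, 11, 12}


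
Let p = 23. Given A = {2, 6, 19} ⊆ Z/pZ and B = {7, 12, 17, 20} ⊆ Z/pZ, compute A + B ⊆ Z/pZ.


Work in Z/23Z: reduce every sum a + b modulo 23.
Enumerate all 12 pairs:
a = 2: 2+7=9, 2+12=14, 2+17=19, 2+20=22
a = 6: 6+7=13, 6+12=18, 6+17=0, 6+20=3
a = 19: 19+7=3, 19+12=8, 19+17=13, 19+20=16
Distinct residues collected: {0, 3, 8, 9, 13, 14, 16, 18, 19, 22}
|A + B| = 10 (out of 23 total residues).

A + B = {0, 3, 8, 9, 13, 14, 16, 18, 19, 22}


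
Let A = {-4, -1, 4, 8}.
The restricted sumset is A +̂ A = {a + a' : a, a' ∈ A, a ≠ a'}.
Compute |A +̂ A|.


Restricted sumset: A +̂ A = {a + a' : a ∈ A, a' ∈ A, a ≠ a'}.
Equivalently, take A + A and drop any sum 2a that is achievable ONLY as a + a for a ∈ A (i.e. sums representable only with equal summands).
Enumerate pairs (a, a') with a < a' (symmetric, so each unordered pair gives one sum; this covers all a ≠ a'):
  -4 + -1 = -5
  -4 + 4 = 0
  -4 + 8 = 4
  -1 + 4 = 3
  -1 + 8 = 7
  4 + 8 = 12
Collected distinct sums: {-5, 0, 3, 4, 7, 12}
|A +̂ A| = 6
(Reference bound: |A +̂ A| ≥ 2|A| - 3 for |A| ≥ 2, with |A| = 4 giving ≥ 5.)

|A +̂ A| = 6


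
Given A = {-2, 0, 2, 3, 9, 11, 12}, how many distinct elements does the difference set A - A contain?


A - A = {a - a' : a, a' ∈ A}; |A| = 7.
Bounds: 2|A|-1 ≤ |A - A| ≤ |A|² - |A| + 1, i.e. 13 ≤ |A - A| ≤ 43.
Note: 0 ∈ A - A always (from a - a). The set is symmetric: if d ∈ A - A then -d ∈ A - A.
Enumerate nonzero differences d = a - a' with a > a' (then include -d):
Positive differences: {1, 2, 3, 4, 5, 6, 7, 8, 9, 10, 11, 12, 13, 14}
Full difference set: {0} ∪ (positive diffs) ∪ (negative diffs).
|A - A| = 1 + 2·14 = 29 (matches direct enumeration: 29).

|A - A| = 29


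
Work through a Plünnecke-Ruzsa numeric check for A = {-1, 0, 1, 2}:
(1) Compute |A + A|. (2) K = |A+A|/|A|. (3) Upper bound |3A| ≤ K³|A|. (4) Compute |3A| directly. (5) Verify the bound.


|A| = 4.
Step 1: Compute A + A by enumerating all 16 pairs.
A + A = {-2, -1, 0, 1, 2, 3, 4}, so |A + A| = 7.
Step 2: Doubling constant K = |A + A|/|A| = 7/4 = 7/4 ≈ 1.7500.
Step 3: Plünnecke-Ruzsa gives |3A| ≤ K³·|A| = (1.7500)³ · 4 ≈ 21.4375.
Step 4: Compute 3A = A + A + A directly by enumerating all triples (a,b,c) ∈ A³; |3A| = 10.
Step 5: Check 10 ≤ 21.4375? Yes ✓.

K = 7/4, Plünnecke-Ruzsa bound K³|A| ≈ 21.4375, |3A| = 10, inequality holds.


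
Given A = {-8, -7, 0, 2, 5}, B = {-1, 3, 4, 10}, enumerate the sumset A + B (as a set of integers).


A + B = {a + b : a ∈ A, b ∈ B}.
Enumerate all |A|·|B| = 5·4 = 20 pairs (a, b) and collect distinct sums.
a = -8: -8+-1=-9, -8+3=-5, -8+4=-4, -8+10=2
a = -7: -7+-1=-8, -7+3=-4, -7+4=-3, -7+10=3
a = 0: 0+-1=-1, 0+3=3, 0+4=4, 0+10=10
a = 2: 2+-1=1, 2+3=5, 2+4=6, 2+10=12
a = 5: 5+-1=4, 5+3=8, 5+4=9, 5+10=15
Collecting distinct sums: A + B = {-9, -8, -5, -4, -3, -1, 1, 2, 3, 4, 5, 6, 8, 9, 10, 12, 15}
|A + B| = 17

A + B = {-9, -8, -5, -4, -3, -1, 1, 2, 3, 4, 5, 6, 8, 9, 10, 12, 15}


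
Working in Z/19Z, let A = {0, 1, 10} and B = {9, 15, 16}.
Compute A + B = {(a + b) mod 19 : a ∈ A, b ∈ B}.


Work in Z/19Z: reduce every sum a + b modulo 19.
Enumerate all 9 pairs:
a = 0: 0+9=9, 0+15=15, 0+16=16
a = 1: 1+9=10, 1+15=16, 1+16=17
a = 10: 10+9=0, 10+15=6, 10+16=7
Distinct residues collected: {0, 6, 7, 9, 10, 15, 16, 17}
|A + B| = 8 (out of 19 total residues).

A + B = {0, 6, 7, 9, 10, 15, 16, 17}


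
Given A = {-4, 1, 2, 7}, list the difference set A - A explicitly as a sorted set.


A - A = {a - a' : a, a' ∈ A}.
Compute a - a' for each ordered pair (a, a'):
a = -4: -4--4=0, -4-1=-5, -4-2=-6, -4-7=-11
a = 1: 1--4=5, 1-1=0, 1-2=-1, 1-7=-6
a = 2: 2--4=6, 2-1=1, 2-2=0, 2-7=-5
a = 7: 7--4=11, 7-1=6, 7-2=5, 7-7=0
Collecting distinct values (and noting 0 appears from a-a):
A - A = {-11, -6, -5, -1, 0, 1, 5, 6, 11}
|A - A| = 9

A - A = {-11, -6, -5, -1, 0, 1, 5, 6, 11}


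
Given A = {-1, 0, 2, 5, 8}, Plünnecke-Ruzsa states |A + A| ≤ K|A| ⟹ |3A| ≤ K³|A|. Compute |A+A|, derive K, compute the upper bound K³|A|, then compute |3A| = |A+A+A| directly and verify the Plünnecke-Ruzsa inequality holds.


|A| = 5.
Step 1: Compute A + A by enumerating all 25 pairs.
A + A = {-2, -1, 0, 1, 2, 4, 5, 7, 8, 10, 13, 16}, so |A + A| = 12.
Step 2: Doubling constant K = |A + A|/|A| = 12/5 = 12/5 ≈ 2.4000.
Step 3: Plünnecke-Ruzsa gives |3A| ≤ K³·|A| = (2.4000)³ · 5 ≈ 69.1200.
Step 4: Compute 3A = A + A + A directly by enumerating all triples (a,b,c) ∈ A³; |3A| = 21.
Step 5: Check 21 ≤ 69.1200? Yes ✓.

K = 12/5, Plünnecke-Ruzsa bound K³|A| ≈ 69.1200, |3A| = 21, inequality holds.


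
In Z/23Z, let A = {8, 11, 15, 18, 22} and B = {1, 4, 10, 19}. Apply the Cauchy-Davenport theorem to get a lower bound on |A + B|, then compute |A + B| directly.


Cauchy-Davenport: |A + B| ≥ min(p, |A| + |B| - 1) for A, B nonempty in Z/pZ.
|A| = 5, |B| = 4, p = 23.
CD lower bound = min(23, 5 + 4 - 1) = min(23, 8) = 8.
Compute A + B mod 23 directly:
a = 8: 8+1=9, 8+4=12, 8+10=18, 8+19=4
a = 11: 11+1=12, 11+4=15, 11+10=21, 11+19=7
a = 15: 15+1=16, 15+4=19, 15+10=2, 15+19=11
a = 18: 18+1=19, 18+4=22, 18+10=5, 18+19=14
a = 22: 22+1=0, 22+4=3, 22+10=9, 22+19=18
A + B = {0, 2, 3, 4, 5, 7, 9, 11, 12, 14, 15, 16, 18, 19, 21, 22}, so |A + B| = 16.
Verify: 16 ≥ 8? Yes ✓.

CD lower bound = 8, actual |A + B| = 16.


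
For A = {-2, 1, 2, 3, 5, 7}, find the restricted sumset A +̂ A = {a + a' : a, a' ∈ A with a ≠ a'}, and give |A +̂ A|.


Restricted sumset: A +̂ A = {a + a' : a ∈ A, a' ∈ A, a ≠ a'}.
Equivalently, take A + A and drop any sum 2a that is achievable ONLY as a + a for a ∈ A (i.e. sums representable only with equal summands).
Enumerate pairs (a, a') with a < a' (symmetric, so each unordered pair gives one sum; this covers all a ≠ a'):
  -2 + 1 = -1
  -2 + 2 = 0
  -2 + 3 = 1
  -2 + 5 = 3
  -2 + 7 = 5
  1 + 2 = 3
  1 + 3 = 4
  1 + 5 = 6
  1 + 7 = 8
  2 + 3 = 5
  2 + 5 = 7
  2 + 7 = 9
  3 + 5 = 8
  3 + 7 = 10
  5 + 7 = 12
Collected distinct sums: {-1, 0, 1, 3, 4, 5, 6, 7, 8, 9, 10, 12}
|A +̂ A| = 12
(Reference bound: |A +̂ A| ≥ 2|A| - 3 for |A| ≥ 2, with |A| = 6 giving ≥ 9.)

|A +̂ A| = 12


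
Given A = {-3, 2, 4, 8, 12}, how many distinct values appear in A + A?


A + A = {a + a' : a, a' ∈ A}; |A| = 5.
General bounds: 2|A| - 1 ≤ |A + A| ≤ |A|(|A|+1)/2, i.e. 9 ≤ |A + A| ≤ 15.
Lower bound 2|A|-1 is attained iff A is an arithmetic progression.
Enumerate sums a + a' for a ≤ a' (symmetric, so this suffices):
a = -3: -3+-3=-6, -3+2=-1, -3+4=1, -3+8=5, -3+12=9
a = 2: 2+2=4, 2+4=6, 2+8=10, 2+12=14
a = 4: 4+4=8, 4+8=12, 4+12=16
a = 8: 8+8=16, 8+12=20
a = 12: 12+12=24
Distinct sums: {-6, -1, 1, 4, 5, 6, 8, 9, 10, 12, 14, 16, 20, 24}
|A + A| = 14

|A + A| = 14


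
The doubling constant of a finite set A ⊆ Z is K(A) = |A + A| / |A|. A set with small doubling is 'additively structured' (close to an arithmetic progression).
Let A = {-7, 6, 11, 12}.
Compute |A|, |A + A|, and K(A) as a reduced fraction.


|A| = 4.
Compute A + A by enumerating all 16 pairs.
A + A = {-14, -1, 4, 5, 12, 17, 18, 22, 23, 24}, so |A + A| = 10.
K = |A + A| / |A| = 10/4 = 5/2 ≈ 2.5000.
Reference: AP of size 4 gives K = 7/4 ≈ 1.7500; a fully generic set of size 4 gives K ≈ 2.5000.

|A| = 4, |A + A| = 10, K = 10/4 = 5/2.


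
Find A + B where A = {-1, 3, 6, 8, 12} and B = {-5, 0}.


A + B = {a + b : a ∈ A, b ∈ B}.
Enumerate all |A|·|B| = 5·2 = 10 pairs (a, b) and collect distinct sums.
a = -1: -1+-5=-6, -1+0=-1
a = 3: 3+-5=-2, 3+0=3
a = 6: 6+-5=1, 6+0=6
a = 8: 8+-5=3, 8+0=8
a = 12: 12+-5=7, 12+0=12
Collecting distinct sums: A + B = {-6, -2, -1, 1, 3, 6, 7, 8, 12}
|A + B| = 9

A + B = {-6, -2, -1, 1, 3, 6, 7, 8, 12}


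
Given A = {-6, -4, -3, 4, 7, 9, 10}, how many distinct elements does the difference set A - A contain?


A - A = {a - a' : a, a' ∈ A}; |A| = 7.
Bounds: 2|A|-1 ≤ |A - A| ≤ |A|² - |A| + 1, i.e. 13 ≤ |A - A| ≤ 43.
Note: 0 ∈ A - A always (from a - a). The set is symmetric: if d ∈ A - A then -d ∈ A - A.
Enumerate nonzero differences d = a - a' with a > a' (then include -d):
Positive differences: {1, 2, 3, 5, 6, 7, 8, 10, 11, 12, 13, 14, 15, 16}
Full difference set: {0} ∪ (positive diffs) ∪ (negative diffs).
|A - A| = 1 + 2·14 = 29 (matches direct enumeration: 29).

|A - A| = 29


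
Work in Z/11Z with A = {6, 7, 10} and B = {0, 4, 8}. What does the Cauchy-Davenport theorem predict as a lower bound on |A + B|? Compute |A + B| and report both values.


Cauchy-Davenport: |A + B| ≥ min(p, |A| + |B| - 1) for A, B nonempty in Z/pZ.
|A| = 3, |B| = 3, p = 11.
CD lower bound = min(11, 3 + 3 - 1) = min(11, 5) = 5.
Compute A + B mod 11 directly:
a = 6: 6+0=6, 6+4=10, 6+8=3
a = 7: 7+0=7, 7+4=0, 7+8=4
a = 10: 10+0=10, 10+4=3, 10+8=7
A + B = {0, 3, 4, 6, 7, 10}, so |A + B| = 6.
Verify: 6 ≥ 5? Yes ✓.

CD lower bound = 5, actual |A + B| = 6.


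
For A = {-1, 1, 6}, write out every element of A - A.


A - A = {a - a' : a, a' ∈ A}.
Compute a - a' for each ordered pair (a, a'):
a = -1: -1--1=0, -1-1=-2, -1-6=-7
a = 1: 1--1=2, 1-1=0, 1-6=-5
a = 6: 6--1=7, 6-1=5, 6-6=0
Collecting distinct values (and noting 0 appears from a-a):
A - A = {-7, -5, -2, 0, 2, 5, 7}
|A - A| = 7

A - A = {-7, -5, -2, 0, 2, 5, 7}


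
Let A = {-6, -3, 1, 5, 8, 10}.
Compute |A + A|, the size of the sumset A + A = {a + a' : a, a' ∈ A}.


A + A = {a + a' : a, a' ∈ A}; |A| = 6.
General bounds: 2|A| - 1 ≤ |A + A| ≤ |A|(|A|+1)/2, i.e. 11 ≤ |A + A| ≤ 21.
Lower bound 2|A|-1 is attained iff A is an arithmetic progression.
Enumerate sums a + a' for a ≤ a' (symmetric, so this suffices):
a = -6: -6+-6=-12, -6+-3=-9, -6+1=-5, -6+5=-1, -6+8=2, -6+10=4
a = -3: -3+-3=-6, -3+1=-2, -3+5=2, -3+8=5, -3+10=7
a = 1: 1+1=2, 1+5=6, 1+8=9, 1+10=11
a = 5: 5+5=10, 5+8=13, 5+10=15
a = 8: 8+8=16, 8+10=18
a = 10: 10+10=20
Distinct sums: {-12, -9, -6, -5, -2, -1, 2, 4, 5, 6, 7, 9, 10, 11, 13, 15, 16, 18, 20}
|A + A| = 19

|A + A| = 19


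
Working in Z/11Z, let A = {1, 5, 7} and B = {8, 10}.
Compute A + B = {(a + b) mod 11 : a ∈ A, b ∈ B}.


Work in Z/11Z: reduce every sum a + b modulo 11.
Enumerate all 6 pairs:
a = 1: 1+8=9, 1+10=0
a = 5: 5+8=2, 5+10=4
a = 7: 7+8=4, 7+10=6
Distinct residues collected: {0, 2, 4, 6, 9}
|A + B| = 5 (out of 11 total residues).

A + B = {0, 2, 4, 6, 9}


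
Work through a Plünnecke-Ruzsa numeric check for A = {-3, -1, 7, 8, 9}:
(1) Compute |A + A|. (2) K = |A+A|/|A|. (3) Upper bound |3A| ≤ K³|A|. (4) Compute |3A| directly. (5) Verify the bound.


|A| = 5.
Step 1: Compute A + A by enumerating all 25 pairs.
A + A = {-6, -4, -2, 4, 5, 6, 7, 8, 14, 15, 16, 17, 18}, so |A + A| = 13.
Step 2: Doubling constant K = |A + A|/|A| = 13/5 = 13/5 ≈ 2.6000.
Step 3: Plünnecke-Ruzsa gives |3A| ≤ K³·|A| = (2.6000)³ · 5 ≈ 87.8800.
Step 4: Compute 3A = A + A + A directly by enumerating all triples (a,b,c) ∈ A³; |3A| = 25.
Step 5: Check 25 ≤ 87.8800? Yes ✓.

K = 13/5, Plünnecke-Ruzsa bound K³|A| ≈ 87.8800, |3A| = 25, inequality holds.


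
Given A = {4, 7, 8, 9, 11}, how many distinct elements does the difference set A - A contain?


A - A = {a - a' : a, a' ∈ A}; |A| = 5.
Bounds: 2|A|-1 ≤ |A - A| ≤ |A|² - |A| + 1, i.e. 9 ≤ |A - A| ≤ 21.
Note: 0 ∈ A - A always (from a - a). The set is symmetric: if d ∈ A - A then -d ∈ A - A.
Enumerate nonzero differences d = a - a' with a > a' (then include -d):
Positive differences: {1, 2, 3, 4, 5, 7}
Full difference set: {0} ∪ (positive diffs) ∪ (negative diffs).
|A - A| = 1 + 2·6 = 13 (matches direct enumeration: 13).

|A - A| = 13


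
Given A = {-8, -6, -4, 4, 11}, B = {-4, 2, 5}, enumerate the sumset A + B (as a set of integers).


A + B = {a + b : a ∈ A, b ∈ B}.
Enumerate all |A|·|B| = 5·3 = 15 pairs (a, b) and collect distinct sums.
a = -8: -8+-4=-12, -8+2=-6, -8+5=-3
a = -6: -6+-4=-10, -6+2=-4, -6+5=-1
a = -4: -4+-4=-8, -4+2=-2, -4+5=1
a = 4: 4+-4=0, 4+2=6, 4+5=9
a = 11: 11+-4=7, 11+2=13, 11+5=16
Collecting distinct sums: A + B = {-12, -10, -8, -6, -4, -3, -2, -1, 0, 1, 6, 7, 9, 13, 16}
|A + B| = 15

A + B = {-12, -10, -8, -6, -4, -3, -2, -1, 0, 1, 6, 7, 9, 13, 16}


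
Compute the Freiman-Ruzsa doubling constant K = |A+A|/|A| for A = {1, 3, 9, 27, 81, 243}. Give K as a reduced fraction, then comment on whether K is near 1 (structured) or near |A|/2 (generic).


|A| = 6.
Compute A + A by enumerating all 36 pairs.
A + A = {2, 4, 6, 10, 12, 18, 28, 30, 36, 54, 82, 84, 90, 108, 162, 244, 246, 252, 270, 324, 486}, so |A + A| = 21.
K = |A + A| / |A| = 21/6 = 7/2 ≈ 3.5000.
Reference: AP of size 6 gives K = 11/6 ≈ 1.8333; a fully generic set of size 6 gives K ≈ 3.5000.

|A| = 6, |A + A| = 21, K = 21/6 = 7/2.


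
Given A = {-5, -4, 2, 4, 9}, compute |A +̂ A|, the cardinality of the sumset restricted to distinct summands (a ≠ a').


Restricted sumset: A +̂ A = {a + a' : a ∈ A, a' ∈ A, a ≠ a'}.
Equivalently, take A + A and drop any sum 2a that is achievable ONLY as a + a for a ∈ A (i.e. sums representable only with equal summands).
Enumerate pairs (a, a') with a < a' (symmetric, so each unordered pair gives one sum; this covers all a ≠ a'):
  -5 + -4 = -9
  -5 + 2 = -3
  -5 + 4 = -1
  -5 + 9 = 4
  -4 + 2 = -2
  -4 + 4 = 0
  -4 + 9 = 5
  2 + 4 = 6
  2 + 9 = 11
  4 + 9 = 13
Collected distinct sums: {-9, -3, -2, -1, 0, 4, 5, 6, 11, 13}
|A +̂ A| = 10
(Reference bound: |A +̂ A| ≥ 2|A| - 3 for |A| ≥ 2, with |A| = 5 giving ≥ 7.)

|A +̂ A| = 10


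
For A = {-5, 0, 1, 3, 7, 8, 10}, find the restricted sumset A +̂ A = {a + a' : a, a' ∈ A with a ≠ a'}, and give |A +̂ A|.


Restricted sumset: A +̂ A = {a + a' : a ∈ A, a' ∈ A, a ≠ a'}.
Equivalently, take A + A and drop any sum 2a that is achievable ONLY as a + a for a ∈ A (i.e. sums representable only with equal summands).
Enumerate pairs (a, a') with a < a' (symmetric, so each unordered pair gives one sum; this covers all a ≠ a'):
  -5 + 0 = -5
  -5 + 1 = -4
  -5 + 3 = -2
  -5 + 7 = 2
  -5 + 8 = 3
  -5 + 10 = 5
  0 + 1 = 1
  0 + 3 = 3
  0 + 7 = 7
  0 + 8 = 8
  0 + 10 = 10
  1 + 3 = 4
  1 + 7 = 8
  1 + 8 = 9
  1 + 10 = 11
  3 + 7 = 10
  3 + 8 = 11
  3 + 10 = 13
  7 + 8 = 15
  7 + 10 = 17
  8 + 10 = 18
Collected distinct sums: {-5, -4, -2, 1, 2, 3, 4, 5, 7, 8, 9, 10, 11, 13, 15, 17, 18}
|A +̂ A| = 17
(Reference bound: |A +̂ A| ≥ 2|A| - 3 for |A| ≥ 2, with |A| = 7 giving ≥ 11.)

|A +̂ A| = 17


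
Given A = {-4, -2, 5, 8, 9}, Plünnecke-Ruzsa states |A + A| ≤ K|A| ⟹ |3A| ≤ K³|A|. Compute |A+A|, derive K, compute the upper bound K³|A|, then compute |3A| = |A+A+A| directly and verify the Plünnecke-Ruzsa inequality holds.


|A| = 5.
Step 1: Compute A + A by enumerating all 25 pairs.
A + A = {-8, -6, -4, 1, 3, 4, 5, 6, 7, 10, 13, 14, 16, 17, 18}, so |A + A| = 15.
Step 2: Doubling constant K = |A + A|/|A| = 15/5 = 15/5 ≈ 3.0000.
Step 3: Plünnecke-Ruzsa gives |3A| ≤ K³·|A| = (3.0000)³ · 5 ≈ 135.0000.
Step 4: Compute 3A = A + A + A directly by enumerating all triples (a,b,c) ∈ A³; |3A| = 31.
Step 5: Check 31 ≤ 135.0000? Yes ✓.

K = 15/5, Plünnecke-Ruzsa bound K³|A| ≈ 135.0000, |3A| = 31, inequality holds.


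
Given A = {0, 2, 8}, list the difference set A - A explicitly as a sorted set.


A - A = {a - a' : a, a' ∈ A}.
Compute a - a' for each ordered pair (a, a'):
a = 0: 0-0=0, 0-2=-2, 0-8=-8
a = 2: 2-0=2, 2-2=0, 2-8=-6
a = 8: 8-0=8, 8-2=6, 8-8=0
Collecting distinct values (and noting 0 appears from a-a):
A - A = {-8, -6, -2, 0, 2, 6, 8}
|A - A| = 7

A - A = {-8, -6, -2, 0, 2, 6, 8}


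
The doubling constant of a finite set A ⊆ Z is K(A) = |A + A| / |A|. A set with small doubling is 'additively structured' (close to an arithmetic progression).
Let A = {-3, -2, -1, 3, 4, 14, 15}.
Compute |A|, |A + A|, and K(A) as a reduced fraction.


|A| = 7.
Compute A + A by enumerating all 49 pairs.
A + A = {-6, -5, -4, -3, -2, 0, 1, 2, 3, 6, 7, 8, 11, 12, 13, 14, 17, 18, 19, 28, 29, 30}, so |A + A| = 22.
K = |A + A| / |A| = 22/7 (already in lowest terms) ≈ 3.1429.
Reference: AP of size 7 gives K = 13/7 ≈ 1.8571; a fully generic set of size 7 gives K ≈ 4.0000.

|A| = 7, |A + A| = 22, K = 22/7.


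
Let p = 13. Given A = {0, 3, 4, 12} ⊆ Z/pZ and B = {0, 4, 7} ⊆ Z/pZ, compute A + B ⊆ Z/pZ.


Work in Z/13Z: reduce every sum a + b modulo 13.
Enumerate all 12 pairs:
a = 0: 0+0=0, 0+4=4, 0+7=7
a = 3: 3+0=3, 3+4=7, 3+7=10
a = 4: 4+0=4, 4+4=8, 4+7=11
a = 12: 12+0=12, 12+4=3, 12+7=6
Distinct residues collected: {0, 3, 4, 6, 7, 8, 10, 11, 12}
|A + B| = 9 (out of 13 total residues).

A + B = {0, 3, 4, 6, 7, 8, 10, 11, 12}


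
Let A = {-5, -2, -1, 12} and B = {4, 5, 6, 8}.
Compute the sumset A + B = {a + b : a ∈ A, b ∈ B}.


A + B = {a + b : a ∈ A, b ∈ B}.
Enumerate all |A|·|B| = 4·4 = 16 pairs (a, b) and collect distinct sums.
a = -5: -5+4=-1, -5+5=0, -5+6=1, -5+8=3
a = -2: -2+4=2, -2+5=3, -2+6=4, -2+8=6
a = -1: -1+4=3, -1+5=4, -1+6=5, -1+8=7
a = 12: 12+4=16, 12+5=17, 12+6=18, 12+8=20
Collecting distinct sums: A + B = {-1, 0, 1, 2, 3, 4, 5, 6, 7, 16, 17, 18, 20}
|A + B| = 13

A + B = {-1, 0, 1, 2, 3, 4, 5, 6, 7, 16, 17, 18, 20}


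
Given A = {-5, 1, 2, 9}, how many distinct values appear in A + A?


A + A = {a + a' : a, a' ∈ A}; |A| = 4.
General bounds: 2|A| - 1 ≤ |A + A| ≤ |A|(|A|+1)/2, i.e. 7 ≤ |A + A| ≤ 10.
Lower bound 2|A|-1 is attained iff A is an arithmetic progression.
Enumerate sums a + a' for a ≤ a' (symmetric, so this suffices):
a = -5: -5+-5=-10, -5+1=-4, -5+2=-3, -5+9=4
a = 1: 1+1=2, 1+2=3, 1+9=10
a = 2: 2+2=4, 2+9=11
a = 9: 9+9=18
Distinct sums: {-10, -4, -3, 2, 3, 4, 10, 11, 18}
|A + A| = 9

|A + A| = 9


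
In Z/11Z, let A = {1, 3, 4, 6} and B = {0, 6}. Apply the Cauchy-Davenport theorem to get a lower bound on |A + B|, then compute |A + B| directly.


Cauchy-Davenport: |A + B| ≥ min(p, |A| + |B| - 1) for A, B nonempty in Z/pZ.
|A| = 4, |B| = 2, p = 11.
CD lower bound = min(11, 4 + 2 - 1) = min(11, 5) = 5.
Compute A + B mod 11 directly:
a = 1: 1+0=1, 1+6=7
a = 3: 3+0=3, 3+6=9
a = 4: 4+0=4, 4+6=10
a = 6: 6+0=6, 6+6=1
A + B = {1, 3, 4, 6, 7, 9, 10}, so |A + B| = 7.
Verify: 7 ≥ 5? Yes ✓.

CD lower bound = 5, actual |A + B| = 7.


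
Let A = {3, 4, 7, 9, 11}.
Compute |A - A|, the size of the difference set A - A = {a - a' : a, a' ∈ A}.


A - A = {a - a' : a, a' ∈ A}; |A| = 5.
Bounds: 2|A|-1 ≤ |A - A| ≤ |A|² - |A| + 1, i.e. 9 ≤ |A - A| ≤ 21.
Note: 0 ∈ A - A always (from a - a). The set is symmetric: if d ∈ A - A then -d ∈ A - A.
Enumerate nonzero differences d = a - a' with a > a' (then include -d):
Positive differences: {1, 2, 3, 4, 5, 6, 7, 8}
Full difference set: {0} ∪ (positive diffs) ∪ (negative diffs).
|A - A| = 1 + 2·8 = 17 (matches direct enumeration: 17).

|A - A| = 17


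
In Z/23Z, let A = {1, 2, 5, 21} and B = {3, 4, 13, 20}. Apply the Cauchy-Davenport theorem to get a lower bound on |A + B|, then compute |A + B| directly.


Cauchy-Davenport: |A + B| ≥ min(p, |A| + |B| - 1) for A, B nonempty in Z/pZ.
|A| = 4, |B| = 4, p = 23.
CD lower bound = min(23, 4 + 4 - 1) = min(23, 7) = 7.
Compute A + B mod 23 directly:
a = 1: 1+3=4, 1+4=5, 1+13=14, 1+20=21
a = 2: 2+3=5, 2+4=6, 2+13=15, 2+20=22
a = 5: 5+3=8, 5+4=9, 5+13=18, 5+20=2
a = 21: 21+3=1, 21+4=2, 21+13=11, 21+20=18
A + B = {1, 2, 4, 5, 6, 8, 9, 11, 14, 15, 18, 21, 22}, so |A + B| = 13.
Verify: 13 ≥ 7? Yes ✓.

CD lower bound = 7, actual |A + B| = 13.


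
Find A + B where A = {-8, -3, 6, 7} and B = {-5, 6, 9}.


A + B = {a + b : a ∈ A, b ∈ B}.
Enumerate all |A|·|B| = 4·3 = 12 pairs (a, b) and collect distinct sums.
a = -8: -8+-5=-13, -8+6=-2, -8+9=1
a = -3: -3+-5=-8, -3+6=3, -3+9=6
a = 6: 6+-5=1, 6+6=12, 6+9=15
a = 7: 7+-5=2, 7+6=13, 7+9=16
Collecting distinct sums: A + B = {-13, -8, -2, 1, 2, 3, 6, 12, 13, 15, 16}
|A + B| = 11

A + B = {-13, -8, -2, 1, 2, 3, 6, 12, 13, 15, 16}


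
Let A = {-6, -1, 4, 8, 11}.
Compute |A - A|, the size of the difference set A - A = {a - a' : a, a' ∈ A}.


A - A = {a - a' : a, a' ∈ A}; |A| = 5.
Bounds: 2|A|-1 ≤ |A - A| ≤ |A|² - |A| + 1, i.e. 9 ≤ |A - A| ≤ 21.
Note: 0 ∈ A - A always (from a - a). The set is symmetric: if d ∈ A - A then -d ∈ A - A.
Enumerate nonzero differences d = a - a' with a > a' (then include -d):
Positive differences: {3, 4, 5, 7, 9, 10, 12, 14, 17}
Full difference set: {0} ∪ (positive diffs) ∪ (negative diffs).
|A - A| = 1 + 2·9 = 19 (matches direct enumeration: 19).

|A - A| = 19


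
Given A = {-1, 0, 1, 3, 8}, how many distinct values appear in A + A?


A + A = {a + a' : a, a' ∈ A}; |A| = 5.
General bounds: 2|A| - 1 ≤ |A + A| ≤ |A|(|A|+1)/2, i.e. 9 ≤ |A + A| ≤ 15.
Lower bound 2|A|-1 is attained iff A is an arithmetic progression.
Enumerate sums a + a' for a ≤ a' (symmetric, so this suffices):
a = -1: -1+-1=-2, -1+0=-1, -1+1=0, -1+3=2, -1+8=7
a = 0: 0+0=0, 0+1=1, 0+3=3, 0+8=8
a = 1: 1+1=2, 1+3=4, 1+8=9
a = 3: 3+3=6, 3+8=11
a = 8: 8+8=16
Distinct sums: {-2, -1, 0, 1, 2, 3, 4, 6, 7, 8, 9, 11, 16}
|A + A| = 13

|A + A| = 13


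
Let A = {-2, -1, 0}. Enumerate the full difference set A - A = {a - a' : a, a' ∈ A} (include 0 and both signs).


A - A = {a - a' : a, a' ∈ A}.
Compute a - a' for each ordered pair (a, a'):
a = -2: -2--2=0, -2--1=-1, -2-0=-2
a = -1: -1--2=1, -1--1=0, -1-0=-1
a = 0: 0--2=2, 0--1=1, 0-0=0
Collecting distinct values (and noting 0 appears from a-a):
A - A = {-2, -1, 0, 1, 2}
|A - A| = 5

A - A = {-2, -1, 0, 1, 2}


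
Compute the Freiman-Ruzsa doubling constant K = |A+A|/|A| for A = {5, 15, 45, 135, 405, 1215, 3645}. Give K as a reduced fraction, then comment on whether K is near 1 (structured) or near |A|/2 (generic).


|A| = 7.
Compute A + A by enumerating all 49 pairs.
A + A = {10, 20, 30, 50, 60, 90, 140, 150, 180, 270, 410, 420, 450, 540, 810, 1220, 1230, 1260, 1350, 1620, 2430, 3650, 3660, 3690, 3780, 4050, 4860, 7290}, so |A + A| = 28.
K = |A + A| / |A| = 28/7 = 4/1 ≈ 4.0000.
Reference: AP of size 7 gives K = 13/7 ≈ 1.8571; a fully generic set of size 7 gives K ≈ 4.0000.

|A| = 7, |A + A| = 28, K = 28/7 = 4/1.


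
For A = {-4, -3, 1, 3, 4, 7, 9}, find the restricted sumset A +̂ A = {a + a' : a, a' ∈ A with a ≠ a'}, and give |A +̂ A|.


Restricted sumset: A +̂ A = {a + a' : a ∈ A, a' ∈ A, a ≠ a'}.
Equivalently, take A + A and drop any sum 2a that is achievable ONLY as a + a for a ∈ A (i.e. sums representable only with equal summands).
Enumerate pairs (a, a') with a < a' (symmetric, so each unordered pair gives one sum; this covers all a ≠ a'):
  -4 + -3 = -7
  -4 + 1 = -3
  -4 + 3 = -1
  -4 + 4 = 0
  -4 + 7 = 3
  -4 + 9 = 5
  -3 + 1 = -2
  -3 + 3 = 0
  -3 + 4 = 1
  -3 + 7 = 4
  -3 + 9 = 6
  1 + 3 = 4
  1 + 4 = 5
  1 + 7 = 8
  1 + 9 = 10
  3 + 4 = 7
  3 + 7 = 10
  3 + 9 = 12
  4 + 7 = 11
  4 + 9 = 13
  7 + 9 = 16
Collected distinct sums: {-7, -3, -2, -1, 0, 1, 3, 4, 5, 6, 7, 8, 10, 11, 12, 13, 16}
|A +̂ A| = 17
(Reference bound: |A +̂ A| ≥ 2|A| - 3 for |A| ≥ 2, with |A| = 7 giving ≥ 11.)

|A +̂ A| = 17


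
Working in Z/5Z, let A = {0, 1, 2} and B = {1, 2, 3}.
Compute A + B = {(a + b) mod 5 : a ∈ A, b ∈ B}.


Work in Z/5Z: reduce every sum a + b modulo 5.
Enumerate all 9 pairs:
a = 0: 0+1=1, 0+2=2, 0+3=3
a = 1: 1+1=2, 1+2=3, 1+3=4
a = 2: 2+1=3, 2+2=4, 2+3=0
Distinct residues collected: {0, 1, 2, 3, 4}
|A + B| = 5 (out of 5 total residues).

A + B = {0, 1, 2, 3, 4}


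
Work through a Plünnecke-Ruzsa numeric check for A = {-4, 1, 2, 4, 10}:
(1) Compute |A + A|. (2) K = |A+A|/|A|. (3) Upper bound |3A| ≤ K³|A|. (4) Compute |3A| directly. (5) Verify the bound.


|A| = 5.
Step 1: Compute A + A by enumerating all 25 pairs.
A + A = {-8, -3, -2, 0, 2, 3, 4, 5, 6, 8, 11, 12, 14, 20}, so |A + A| = 14.
Step 2: Doubling constant K = |A + A|/|A| = 14/5 = 14/5 ≈ 2.8000.
Step 3: Plünnecke-Ruzsa gives |3A| ≤ K³·|A| = (2.8000)³ · 5 ≈ 109.7600.
Step 4: Compute 3A = A + A + A directly by enumerating all triples (a,b,c) ∈ A³; |3A| = 27.
Step 5: Check 27 ≤ 109.7600? Yes ✓.

K = 14/5, Plünnecke-Ruzsa bound K³|A| ≈ 109.7600, |3A| = 27, inequality holds.


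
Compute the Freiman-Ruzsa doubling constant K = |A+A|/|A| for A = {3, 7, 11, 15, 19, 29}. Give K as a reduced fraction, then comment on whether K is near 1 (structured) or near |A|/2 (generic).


|A| = 6.
Compute A + A by enumerating all 36 pairs.
A + A = {6, 10, 14, 18, 22, 26, 30, 32, 34, 36, 38, 40, 44, 48, 58}, so |A + A| = 15.
K = |A + A| / |A| = 15/6 = 5/2 ≈ 2.5000.
Reference: AP of size 6 gives K = 11/6 ≈ 1.8333; a fully generic set of size 6 gives K ≈ 3.5000.

|A| = 6, |A + A| = 15, K = 15/6 = 5/2.


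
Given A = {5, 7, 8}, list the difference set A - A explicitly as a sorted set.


A - A = {a - a' : a, a' ∈ A}.
Compute a - a' for each ordered pair (a, a'):
a = 5: 5-5=0, 5-7=-2, 5-8=-3
a = 7: 7-5=2, 7-7=0, 7-8=-1
a = 8: 8-5=3, 8-7=1, 8-8=0
Collecting distinct values (and noting 0 appears from a-a):
A - A = {-3, -2, -1, 0, 1, 2, 3}
|A - A| = 7

A - A = {-3, -2, -1, 0, 1, 2, 3}


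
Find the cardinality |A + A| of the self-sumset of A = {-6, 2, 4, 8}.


A + A = {a + a' : a, a' ∈ A}; |A| = 4.
General bounds: 2|A| - 1 ≤ |A + A| ≤ |A|(|A|+1)/2, i.e. 7 ≤ |A + A| ≤ 10.
Lower bound 2|A|-1 is attained iff A is an arithmetic progression.
Enumerate sums a + a' for a ≤ a' (symmetric, so this suffices):
a = -6: -6+-6=-12, -6+2=-4, -6+4=-2, -6+8=2
a = 2: 2+2=4, 2+4=6, 2+8=10
a = 4: 4+4=8, 4+8=12
a = 8: 8+8=16
Distinct sums: {-12, -4, -2, 2, 4, 6, 8, 10, 12, 16}
|A + A| = 10

|A + A| = 10


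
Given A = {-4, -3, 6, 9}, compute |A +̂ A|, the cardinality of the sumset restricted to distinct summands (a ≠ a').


Restricted sumset: A +̂ A = {a + a' : a ∈ A, a' ∈ A, a ≠ a'}.
Equivalently, take A + A and drop any sum 2a that is achievable ONLY as a + a for a ∈ A (i.e. sums representable only with equal summands).
Enumerate pairs (a, a') with a < a' (symmetric, so each unordered pair gives one sum; this covers all a ≠ a'):
  -4 + -3 = -7
  -4 + 6 = 2
  -4 + 9 = 5
  -3 + 6 = 3
  -3 + 9 = 6
  6 + 9 = 15
Collected distinct sums: {-7, 2, 3, 5, 6, 15}
|A +̂ A| = 6
(Reference bound: |A +̂ A| ≥ 2|A| - 3 for |A| ≥ 2, with |A| = 4 giving ≥ 5.)

|A +̂ A| = 6


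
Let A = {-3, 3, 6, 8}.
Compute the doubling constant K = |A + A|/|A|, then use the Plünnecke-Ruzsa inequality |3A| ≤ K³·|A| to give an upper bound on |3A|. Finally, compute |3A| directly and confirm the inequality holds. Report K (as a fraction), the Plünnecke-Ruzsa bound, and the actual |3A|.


|A| = 4.
Step 1: Compute A + A by enumerating all 16 pairs.
A + A = {-6, 0, 3, 5, 6, 9, 11, 12, 14, 16}, so |A + A| = 10.
Step 2: Doubling constant K = |A + A|/|A| = 10/4 = 10/4 ≈ 2.5000.
Step 3: Plünnecke-Ruzsa gives |3A| ≤ K³·|A| = (2.5000)³ · 4 ≈ 62.5000.
Step 4: Compute 3A = A + A + A directly by enumerating all triples (a,b,c) ∈ A³; |3A| = 19.
Step 5: Check 19 ≤ 62.5000? Yes ✓.

K = 10/4, Plünnecke-Ruzsa bound K³|A| ≈ 62.5000, |3A| = 19, inequality holds.


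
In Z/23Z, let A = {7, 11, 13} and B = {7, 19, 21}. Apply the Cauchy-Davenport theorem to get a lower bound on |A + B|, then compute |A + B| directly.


Cauchy-Davenport: |A + B| ≥ min(p, |A| + |B| - 1) for A, B nonempty in Z/pZ.
|A| = 3, |B| = 3, p = 23.
CD lower bound = min(23, 3 + 3 - 1) = min(23, 5) = 5.
Compute A + B mod 23 directly:
a = 7: 7+7=14, 7+19=3, 7+21=5
a = 11: 11+7=18, 11+19=7, 11+21=9
a = 13: 13+7=20, 13+19=9, 13+21=11
A + B = {3, 5, 7, 9, 11, 14, 18, 20}, so |A + B| = 8.
Verify: 8 ≥ 5? Yes ✓.

CD lower bound = 5, actual |A + B| = 8.


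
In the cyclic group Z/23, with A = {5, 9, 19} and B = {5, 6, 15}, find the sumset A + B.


Work in Z/23Z: reduce every sum a + b modulo 23.
Enumerate all 9 pairs:
a = 5: 5+5=10, 5+6=11, 5+15=20
a = 9: 9+5=14, 9+6=15, 9+15=1
a = 19: 19+5=1, 19+6=2, 19+15=11
Distinct residues collected: {1, 2, 10, 11, 14, 15, 20}
|A + B| = 7 (out of 23 total residues).

A + B = {1, 2, 10, 11, 14, 15, 20}


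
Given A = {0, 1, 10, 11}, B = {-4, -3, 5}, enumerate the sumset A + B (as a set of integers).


A + B = {a + b : a ∈ A, b ∈ B}.
Enumerate all |A|·|B| = 4·3 = 12 pairs (a, b) and collect distinct sums.
a = 0: 0+-4=-4, 0+-3=-3, 0+5=5
a = 1: 1+-4=-3, 1+-3=-2, 1+5=6
a = 10: 10+-4=6, 10+-3=7, 10+5=15
a = 11: 11+-4=7, 11+-3=8, 11+5=16
Collecting distinct sums: A + B = {-4, -3, -2, 5, 6, 7, 8, 15, 16}
|A + B| = 9

A + B = {-4, -3, -2, 5, 6, 7, 8, 15, 16}


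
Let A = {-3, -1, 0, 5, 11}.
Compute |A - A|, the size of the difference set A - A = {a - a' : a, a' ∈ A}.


A - A = {a - a' : a, a' ∈ A}; |A| = 5.
Bounds: 2|A|-1 ≤ |A - A| ≤ |A|² - |A| + 1, i.e. 9 ≤ |A - A| ≤ 21.
Note: 0 ∈ A - A always (from a - a). The set is symmetric: if d ∈ A - A then -d ∈ A - A.
Enumerate nonzero differences d = a - a' with a > a' (then include -d):
Positive differences: {1, 2, 3, 5, 6, 8, 11, 12, 14}
Full difference set: {0} ∪ (positive diffs) ∪ (negative diffs).
|A - A| = 1 + 2·9 = 19 (matches direct enumeration: 19).

|A - A| = 19


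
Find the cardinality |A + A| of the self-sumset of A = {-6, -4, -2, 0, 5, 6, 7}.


A + A = {a + a' : a, a' ∈ A}; |A| = 7.
General bounds: 2|A| - 1 ≤ |A + A| ≤ |A|(|A|+1)/2, i.e. 13 ≤ |A + A| ≤ 28.
Lower bound 2|A|-1 is attained iff A is an arithmetic progression.
Enumerate sums a + a' for a ≤ a' (symmetric, so this suffices):
a = -6: -6+-6=-12, -6+-4=-10, -6+-2=-8, -6+0=-6, -6+5=-1, -6+6=0, -6+7=1
a = -4: -4+-4=-8, -4+-2=-6, -4+0=-4, -4+5=1, -4+6=2, -4+7=3
a = -2: -2+-2=-4, -2+0=-2, -2+5=3, -2+6=4, -2+7=5
a = 0: 0+0=0, 0+5=5, 0+6=6, 0+7=7
a = 5: 5+5=10, 5+6=11, 5+7=12
a = 6: 6+6=12, 6+7=13
a = 7: 7+7=14
Distinct sums: {-12, -10, -8, -6, -4, -2, -1, 0, 1, 2, 3, 4, 5, 6, 7, 10, 11, 12, 13, 14}
|A + A| = 20

|A + A| = 20


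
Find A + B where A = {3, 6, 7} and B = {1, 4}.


A + B = {a + b : a ∈ A, b ∈ B}.
Enumerate all |A|·|B| = 3·2 = 6 pairs (a, b) and collect distinct sums.
a = 3: 3+1=4, 3+4=7
a = 6: 6+1=7, 6+4=10
a = 7: 7+1=8, 7+4=11
Collecting distinct sums: A + B = {4, 7, 8, 10, 11}
|A + B| = 5

A + B = {4, 7, 8, 10, 11}


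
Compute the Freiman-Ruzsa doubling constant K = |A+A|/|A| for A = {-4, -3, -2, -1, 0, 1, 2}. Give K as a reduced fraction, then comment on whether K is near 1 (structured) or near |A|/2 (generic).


|A| = 7.
Compute A + A by enumerating all 49 pairs.
A + A = {-8, -7, -6, -5, -4, -3, -2, -1, 0, 1, 2, 3, 4}, so |A + A| = 13.
K = |A + A| / |A| = 13/7 (already in lowest terms) ≈ 1.8571.
Reference: AP of size 7 gives K = 13/7 ≈ 1.8571; a fully generic set of size 7 gives K ≈ 4.0000.

|A| = 7, |A + A| = 13, K = 13/7.


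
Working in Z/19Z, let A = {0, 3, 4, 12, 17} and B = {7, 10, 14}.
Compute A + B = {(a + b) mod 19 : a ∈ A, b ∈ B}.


Work in Z/19Z: reduce every sum a + b modulo 19.
Enumerate all 15 pairs:
a = 0: 0+7=7, 0+10=10, 0+14=14
a = 3: 3+7=10, 3+10=13, 3+14=17
a = 4: 4+7=11, 4+10=14, 4+14=18
a = 12: 12+7=0, 12+10=3, 12+14=7
a = 17: 17+7=5, 17+10=8, 17+14=12
Distinct residues collected: {0, 3, 5, 7, 8, 10, 11, 12, 13, 14, 17, 18}
|A + B| = 12 (out of 19 total residues).

A + B = {0, 3, 5, 7, 8, 10, 11, 12, 13, 14, 17, 18}


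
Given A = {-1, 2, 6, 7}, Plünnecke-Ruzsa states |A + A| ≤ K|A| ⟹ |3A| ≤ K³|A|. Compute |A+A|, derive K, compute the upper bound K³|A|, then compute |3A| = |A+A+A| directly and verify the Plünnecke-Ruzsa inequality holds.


|A| = 4.
Step 1: Compute A + A by enumerating all 16 pairs.
A + A = {-2, 1, 4, 5, 6, 8, 9, 12, 13, 14}, so |A + A| = 10.
Step 2: Doubling constant K = |A + A|/|A| = 10/4 = 10/4 ≈ 2.5000.
Step 3: Plünnecke-Ruzsa gives |3A| ≤ K³·|A| = (2.5000)³ · 4 ≈ 62.5000.
Step 4: Compute 3A = A + A + A directly by enumerating all triples (a,b,c) ∈ A³; |3A| = 19.
Step 5: Check 19 ≤ 62.5000? Yes ✓.

K = 10/4, Plünnecke-Ruzsa bound K³|A| ≈ 62.5000, |3A| = 19, inequality holds.


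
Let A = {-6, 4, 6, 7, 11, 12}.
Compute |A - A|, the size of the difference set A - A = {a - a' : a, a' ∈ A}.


A - A = {a - a' : a, a' ∈ A}; |A| = 6.
Bounds: 2|A|-1 ≤ |A - A| ≤ |A|² - |A| + 1, i.e. 11 ≤ |A - A| ≤ 31.
Note: 0 ∈ A - A always (from a - a). The set is symmetric: if d ∈ A - A then -d ∈ A - A.
Enumerate nonzero differences d = a - a' with a > a' (then include -d):
Positive differences: {1, 2, 3, 4, 5, 6, 7, 8, 10, 12, 13, 17, 18}
Full difference set: {0} ∪ (positive diffs) ∪ (negative diffs).
|A - A| = 1 + 2·13 = 27 (matches direct enumeration: 27).

|A - A| = 27
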